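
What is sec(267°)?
sec(267°) = -19.11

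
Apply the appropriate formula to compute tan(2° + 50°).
tan(2° + 50°) = (tan 2° + tan 50°)/(1 - tan 2° tan 50°) = 1.28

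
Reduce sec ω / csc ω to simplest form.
sec ω / csc ω = tan ω (using Reciprocal identities)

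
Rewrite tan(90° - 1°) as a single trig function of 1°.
tan(90° - 1°) = cot(1°)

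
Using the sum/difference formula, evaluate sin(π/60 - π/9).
sin(π/60 - π/9) = sin π/60 cos π/9 - cos π/60 sin π/9 = -0.2924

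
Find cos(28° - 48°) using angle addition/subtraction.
cos(28° - 48°) = cos 28° cos 48° + sin 28° sin 48° = 0.9397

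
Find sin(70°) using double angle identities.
sin(70°) = 2 sin 35° cos 35° = 0.9397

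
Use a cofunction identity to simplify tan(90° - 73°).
tan(90° - 73°) = cot(73°)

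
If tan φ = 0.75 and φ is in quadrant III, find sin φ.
sin φ = -0.6 (using tan²φ + 1 = sec²φ)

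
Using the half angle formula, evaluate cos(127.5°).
cos(127.5°) = -√((1 + cos 255°)/2) = -0.6088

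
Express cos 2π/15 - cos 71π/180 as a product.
cos 2π/15 - cos 71π/180 = -2 sin(19π/72) sin(-47π/360)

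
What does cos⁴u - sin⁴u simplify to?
cos⁴u - sin⁴u = cos(2u) (using Factoring + double angle)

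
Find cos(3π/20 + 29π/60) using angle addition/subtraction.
cos(3π/20 + 29π/60) = cos 3π/20 cos 29π/60 - sin 3π/20 sin 29π/60 = -0.4067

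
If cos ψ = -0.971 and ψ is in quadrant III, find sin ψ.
sin ψ = -0.2391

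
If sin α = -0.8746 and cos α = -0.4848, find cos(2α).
cos(2α) = cos²α - sin²α = -0.5299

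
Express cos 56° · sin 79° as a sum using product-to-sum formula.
cos 56° sin 79° = (1/2)[sin(56°+79°) - sin(56°-79°)]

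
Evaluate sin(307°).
sin(307°) = -0.7986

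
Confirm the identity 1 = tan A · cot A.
RHS = (sin A/cos A) · (cos A/sin A) = 1 = LHS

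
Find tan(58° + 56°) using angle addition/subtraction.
tan(58° + 56°) = (tan 58° + tan 56°)/(1 - tan 58° tan 56°) = -2.246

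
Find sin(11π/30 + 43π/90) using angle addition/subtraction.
sin(11π/30 + 43π/90) = sin 11π/30 cos 43π/90 + cos 11π/30 sin 43π/90 = 0.4695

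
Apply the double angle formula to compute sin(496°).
sin(496°) = 2 sin 248° cos 248° = 0.6947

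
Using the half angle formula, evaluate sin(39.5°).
sin(39.5°) = √((1 - cos 79°)/2) = 0.6361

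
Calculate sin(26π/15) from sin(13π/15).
sin(26π/15) = 2 sin 13π/15 cos 13π/15 = -0.7431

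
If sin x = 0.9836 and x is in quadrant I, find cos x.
cos x = 0.1804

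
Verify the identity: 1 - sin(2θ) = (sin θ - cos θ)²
RHS = sin²θ - 2 sin θ cos θ + cos²θ = (sin²θ + cos²θ) - 2 sin θ cos θ = 1 - sin(2θ) = LHS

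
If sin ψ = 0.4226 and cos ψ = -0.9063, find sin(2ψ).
sin(2ψ) = 2 sin ψ cos ψ = -0.766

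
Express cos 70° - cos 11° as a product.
cos 70° - cos 11° = -2 sin(40.5°) sin(29.5°)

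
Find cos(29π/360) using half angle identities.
cos(29π/360) = √((1 + cos 29π/180)/2) = 0.9681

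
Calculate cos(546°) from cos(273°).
cos(546°) = cos²273° - sin²273° = -0.9945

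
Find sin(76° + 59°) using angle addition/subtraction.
sin(76° + 59°) = sin 76° cos 59° + cos 76° sin 59° = √2/2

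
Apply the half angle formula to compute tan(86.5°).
tan(86.5°) = sin 173° / (1 + cos 173°) = 16.35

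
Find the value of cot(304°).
cot(304°) = -0.6745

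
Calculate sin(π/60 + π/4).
sin(π/60 + π/4) = sin π/60 cos π/4 + cos π/60 sin π/4 = 0.7431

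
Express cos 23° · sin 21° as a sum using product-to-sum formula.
cos 23° sin 21° = (1/2)[sin(23°+21°) - sin(23°-21°)]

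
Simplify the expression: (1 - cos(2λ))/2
(1 - cos(2λ))/2 = sin²λ (using Power reduction)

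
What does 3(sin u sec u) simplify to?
3(sin u sec u) = 3(tan u) (using Reciprocal + quotient)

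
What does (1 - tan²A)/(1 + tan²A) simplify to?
(1 - tan²A)/(1 + tan²A) = cos(2A) (using Double angle)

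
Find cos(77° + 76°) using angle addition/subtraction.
cos(77° + 76°) = cos 77° cos 76° - sin 77° sin 76° = -0.891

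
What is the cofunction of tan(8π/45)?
tan(8π/45) = cot(π/2 - 8π/45) = cot(29π/90)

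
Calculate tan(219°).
tan(219°) = 0.8098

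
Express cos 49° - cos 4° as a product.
cos 49° - cos 4° = -2 sin(26.5°) sin(22.5°)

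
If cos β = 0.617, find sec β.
sec β = 1/cos β = 1.621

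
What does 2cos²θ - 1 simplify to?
2cos²θ - 1 = cos(2θ) (using Double angle)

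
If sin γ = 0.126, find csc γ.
csc γ = 1/sin γ = 7.937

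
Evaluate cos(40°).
cos(40°) = 0.766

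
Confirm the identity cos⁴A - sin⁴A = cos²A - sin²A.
LHS = (cos²A - sin²A)(cos²A + sin²A) = (cos²A - sin²A) · 1 = cos²A - sin²A = RHS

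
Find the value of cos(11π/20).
cos(11π/20) = -0.1564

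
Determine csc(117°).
csc(117°) = 1.122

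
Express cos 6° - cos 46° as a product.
cos 6° - cos 46° = -2 sin(26°) sin(-20°)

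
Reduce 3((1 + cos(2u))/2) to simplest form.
3((1 + cos(2u))/2) = 3(cos²u) (using Power reduction)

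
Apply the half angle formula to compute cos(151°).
cos(151°) = -√((1 + cos 302°)/2) = -0.8746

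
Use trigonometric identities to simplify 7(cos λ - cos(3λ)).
7(cos λ - cos(3λ)) = 7(2 sin(2λ) sin λ) (using Sum-to-product)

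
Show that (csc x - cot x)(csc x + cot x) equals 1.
LHS = csc²x - cot²x = (1 + cot²x) - cot²x = 1 = RHS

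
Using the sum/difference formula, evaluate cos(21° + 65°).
cos(21° + 65°) = cos 21° cos 65° - sin 21° sin 65° = 0.06976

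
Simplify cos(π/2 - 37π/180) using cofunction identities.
cos(π/2 - 37π/180) = sin(37π/180)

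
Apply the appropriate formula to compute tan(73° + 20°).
tan(73° + 20°) = (tan 73° + tan 20°)/(1 - tan 73° tan 20°) = -19.08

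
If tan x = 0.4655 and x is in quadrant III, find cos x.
cos x = -0.9066 (using tan²x + 1 = sec²x)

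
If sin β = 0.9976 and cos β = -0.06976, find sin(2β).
sin(2β) = 2 sin β cos β = -0.1392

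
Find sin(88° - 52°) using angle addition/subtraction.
sin(88° - 52°) = sin 88° cos 52° - cos 88° sin 52° = 0.5878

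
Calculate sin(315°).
sin(315°) = -√2/2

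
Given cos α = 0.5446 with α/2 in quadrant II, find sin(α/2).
sin(α/2) = ±√((1 - cos α)/2); positive since α/2 ∈ QII, so sin(α/2) = 0.4772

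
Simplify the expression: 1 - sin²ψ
1 - sin²ψ = cos²ψ (using Pythagorean identity)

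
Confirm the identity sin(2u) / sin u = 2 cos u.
LHS = 2 sin u cos u / sin u = 2 cos u = RHS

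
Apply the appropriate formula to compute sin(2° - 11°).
sin(2° - 11°) = sin 2° cos 11° - cos 2° sin 11° = -0.1564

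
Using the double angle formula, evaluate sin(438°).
sin(438°) = 2 sin 219° cos 219° = 0.9781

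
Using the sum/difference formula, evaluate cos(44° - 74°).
cos(44° - 74°) = cos 44° cos 74° + sin 44° sin 74° = √3/2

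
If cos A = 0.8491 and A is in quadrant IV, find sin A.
sin A = -0.5282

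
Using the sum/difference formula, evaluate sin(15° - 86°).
sin(15° - 86°) = sin 15° cos 86° - cos 15° sin 86° = -0.9455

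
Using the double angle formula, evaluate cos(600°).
cos(600°) = cos²300° - sin²300° = -1/2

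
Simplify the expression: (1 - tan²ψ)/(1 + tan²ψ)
(1 - tan²ψ)/(1 + tan²ψ) = cos(2ψ) (using Double angle)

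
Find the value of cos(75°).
cos(75°) = (√6-√2)/4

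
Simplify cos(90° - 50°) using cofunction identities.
cos(90° - 50°) = sin(50°)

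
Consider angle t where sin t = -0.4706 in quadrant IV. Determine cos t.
cos t = √(1 - sin²t) = 0.8823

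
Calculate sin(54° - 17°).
sin(54° - 17°) = sin 54° cos 17° - cos 54° sin 17° = 0.6018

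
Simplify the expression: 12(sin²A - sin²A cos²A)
12(sin²A - sin²A cos²A) = 12(sin⁴A) (using Factoring)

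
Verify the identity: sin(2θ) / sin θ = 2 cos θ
LHS = 2 sin θ cos θ / sin θ = 2 cos θ = RHS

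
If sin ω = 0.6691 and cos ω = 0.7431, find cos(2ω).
cos(2ω) = cos²ω - sin²ω = 0.1045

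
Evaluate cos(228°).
cos(228°) = -0.6691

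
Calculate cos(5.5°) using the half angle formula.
cos(5.5°) = √((1 + cos 11°)/2) = 0.9954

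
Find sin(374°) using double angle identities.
sin(374°) = 2 sin 187° cos 187° = 0.2419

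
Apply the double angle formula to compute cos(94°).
cos(94°) = cos²47° - sin²47° = -0.06976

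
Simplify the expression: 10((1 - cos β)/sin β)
10((1 - cos β)/sin β) = 10(tan(β/2)) (using Half angle)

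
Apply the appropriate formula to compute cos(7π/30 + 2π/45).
cos(7π/30 + 2π/45) = cos 7π/30 cos 2π/45 - sin 7π/30 sin 2π/45 = 0.6428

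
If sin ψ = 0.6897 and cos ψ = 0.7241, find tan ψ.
tan ψ = sin ψ / cos ψ = 0.9525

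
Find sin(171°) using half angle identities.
sin(171°) = √((1 - cos 342°)/2) = 0.1564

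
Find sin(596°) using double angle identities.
sin(596°) = 2 sin 298° cos 298° = -0.829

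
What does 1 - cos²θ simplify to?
1 - cos²θ = sin²θ (using Pythagorean identity)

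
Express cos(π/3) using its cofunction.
cos(π/3) = sin(π/2 - π/3) = sin(π/6)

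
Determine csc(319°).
csc(319°) = -1.524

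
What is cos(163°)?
cos(163°) = -0.9563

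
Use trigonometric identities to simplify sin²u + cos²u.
sin²u + cos²u = 1 (using Pythagorean identity)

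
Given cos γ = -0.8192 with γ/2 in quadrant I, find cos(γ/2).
cos(γ/2) = ±√((1 + cos γ)/2); positive since γ/2 ∈ QI, so cos(γ/2) = 0.3007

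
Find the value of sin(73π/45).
sin(73π/45) = -0.9272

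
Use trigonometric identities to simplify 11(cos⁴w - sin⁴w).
11(cos⁴w - sin⁴w) = 11(cos(2w)) (using Factoring + double angle)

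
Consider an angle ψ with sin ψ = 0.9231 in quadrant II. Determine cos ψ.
cos ψ = ±√(1 - sin²ψ) = -0.3846 (negative in QII)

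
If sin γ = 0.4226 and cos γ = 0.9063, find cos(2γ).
cos(2γ) = cos²γ - sin²γ = 0.6428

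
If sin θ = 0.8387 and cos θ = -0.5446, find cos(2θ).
cos(2θ) = cos²θ - sin²θ = -0.4068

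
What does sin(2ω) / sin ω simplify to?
sin(2ω) / sin ω = 2 cos ω (using Double angle)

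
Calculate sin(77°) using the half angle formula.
sin(77°) = √((1 - cos 154°)/2) = 0.9744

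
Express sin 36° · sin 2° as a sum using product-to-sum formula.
sin 36° sin 2° = (1/2)[cos(36°-2°) - cos(36°+2°)]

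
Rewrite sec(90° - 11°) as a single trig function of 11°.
sec(90° - 11°) = csc(11°)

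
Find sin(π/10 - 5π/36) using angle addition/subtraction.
sin(π/10 - 5π/36) = sin π/10 cos 5π/36 - cos π/10 sin 5π/36 = -0.1219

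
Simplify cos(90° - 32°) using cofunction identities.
cos(90° - 32°) = sin(32°)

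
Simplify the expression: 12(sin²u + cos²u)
12(sin²u + cos²u) = 12 (using Pythagorean identity)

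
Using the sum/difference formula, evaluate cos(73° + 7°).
cos(73° + 7°) = cos 73° cos 7° - sin 73° sin 7° = 0.1736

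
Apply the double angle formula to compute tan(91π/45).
tan(91π/45) = 2 tan 91π/90 / (1 - tan²91π/90) = 0.06993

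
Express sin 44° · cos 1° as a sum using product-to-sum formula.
sin 44° cos 1° = (1/2)[sin(44°+1°) + sin(44°-1°)]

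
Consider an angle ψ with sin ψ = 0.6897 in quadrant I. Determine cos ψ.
cos ψ = √(1 - sin²ψ) = 0.7241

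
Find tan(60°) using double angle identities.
tan(60°) = 2 tan 30° / (1 - tan²30°) = √3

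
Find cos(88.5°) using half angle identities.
cos(88.5°) = √((1 + cos 177°)/2) = 0.02618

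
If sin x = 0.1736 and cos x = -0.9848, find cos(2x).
cos(2x) = cos²x - sin²x = 0.9397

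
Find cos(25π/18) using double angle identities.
cos(25π/18) = cos²25π/36 - sin²25π/36 = -0.342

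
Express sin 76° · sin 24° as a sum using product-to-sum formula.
sin 76° sin 24° = (1/2)[cos(76°-24°) - cos(76°+24°)]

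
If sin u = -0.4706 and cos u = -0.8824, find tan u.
tan u = sin u / cos u = 0.5333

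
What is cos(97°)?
cos(97°) = -0.1219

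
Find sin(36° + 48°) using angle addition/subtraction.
sin(36° + 48°) = sin 36° cos 48° + cos 36° sin 48° = 0.9945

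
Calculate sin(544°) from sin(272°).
sin(544°) = 2 sin 272° cos 272° = -0.06976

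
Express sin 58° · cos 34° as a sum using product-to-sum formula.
sin 58° cos 34° = (1/2)[sin(58°+34°) + sin(58°-34°)]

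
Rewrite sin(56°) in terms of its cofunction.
sin(56°) = cos(90° - 56°) = cos(34°)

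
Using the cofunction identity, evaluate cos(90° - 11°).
cos(90° - 11°) = sin(11°) = 0.1908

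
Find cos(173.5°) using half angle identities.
cos(173.5°) = -√((1 + cos 347°)/2) = -0.9936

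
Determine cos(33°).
cos(33°) = 0.8387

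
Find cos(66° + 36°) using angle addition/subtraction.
cos(66° + 36°) = cos 66° cos 36° - sin 66° sin 36° = -0.2079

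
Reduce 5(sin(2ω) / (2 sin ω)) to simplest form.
5(sin(2ω) / (2 sin ω)) = 5(cos ω) (using Double angle)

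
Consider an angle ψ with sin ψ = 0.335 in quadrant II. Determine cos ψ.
cos ψ = ±√(1 - sin²ψ) = -0.9422 (negative in QII)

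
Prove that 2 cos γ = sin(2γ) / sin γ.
RHS = 2 sin γ cos γ / sin γ = 2 cos γ = LHS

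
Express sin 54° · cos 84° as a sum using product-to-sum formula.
sin 54° cos 84° = (1/2)[sin(54°+84°) + sin(54°-84°)]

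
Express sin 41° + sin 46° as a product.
sin 41° + sin 46° = 2 sin(43.5°) cos(-2.5°)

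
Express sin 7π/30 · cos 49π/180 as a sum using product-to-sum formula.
sin 7π/30 cos 49π/180 = (1/2)[sin(7π/30+49π/180) + sin(7π/30-49π/180)]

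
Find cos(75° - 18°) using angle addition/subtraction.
cos(75° - 18°) = cos 75° cos 18° + sin 75° sin 18° = 0.5446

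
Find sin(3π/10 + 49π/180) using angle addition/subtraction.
sin(3π/10 + 49π/180) = sin 3π/10 cos 49π/180 + cos 3π/10 sin 49π/180 = 0.9744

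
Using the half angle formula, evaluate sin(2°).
sin(2°) = √((1 - cos 4°)/2) = 0.0349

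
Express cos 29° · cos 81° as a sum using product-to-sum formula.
cos 29° cos 81° = (1/2)[cos(29°-81°) + cos(29°+81°)]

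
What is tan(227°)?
tan(227°) = 1.072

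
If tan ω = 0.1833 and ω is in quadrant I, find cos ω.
cos ω = 0.9836 (using tan²ω + 1 = sec²ω)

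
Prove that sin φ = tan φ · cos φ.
RHS = (sin φ/cos φ) · cos φ = sin φ = LHS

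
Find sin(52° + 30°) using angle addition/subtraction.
sin(52° + 30°) = sin 52° cos 30° + cos 52° sin 30° = 0.9903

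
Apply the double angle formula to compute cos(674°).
cos(674°) = cos²337° - sin²337° = 0.6947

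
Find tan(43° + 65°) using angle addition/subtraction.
tan(43° + 65°) = (tan 43° + tan 65°)/(1 - tan 43° tan 65°) = -3.078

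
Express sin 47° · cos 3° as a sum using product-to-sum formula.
sin 47° cos 3° = (1/2)[sin(47°+3°) + sin(47°-3°)]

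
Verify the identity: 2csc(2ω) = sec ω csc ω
LHS = 2/sin(2ω) = 2/(2 sin ω cos ω) = 1/(sin ω cos ω) = (1/cos ω)(1/sin ω) = sec ω csc ω = RHS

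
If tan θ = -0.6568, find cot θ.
cot θ = 1/tan θ = -1.523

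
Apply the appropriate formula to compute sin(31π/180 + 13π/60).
sin(31π/180 + 13π/60) = sin 31π/180 cos 13π/60 + cos 31π/180 sin 13π/60 = 0.9397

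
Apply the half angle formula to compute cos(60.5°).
cos(60.5°) = √((1 + cos 121°)/2) = 0.4924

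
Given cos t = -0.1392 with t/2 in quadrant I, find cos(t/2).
cos(t/2) = ±√((1 + cos t)/2); positive since t/2 ∈ QI, so cos(t/2) = 0.656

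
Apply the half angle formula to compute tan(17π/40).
tan(17π/40) = sin 17π/20 / (1 + cos 17π/20) = 4.165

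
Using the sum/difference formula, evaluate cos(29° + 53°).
cos(29° + 53°) = cos 29° cos 53° - sin 29° sin 53° = 0.1392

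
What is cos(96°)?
cos(96°) = -0.1045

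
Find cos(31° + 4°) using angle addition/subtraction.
cos(31° + 4°) = cos 31° cos 4° - sin 31° sin 4° = 0.8192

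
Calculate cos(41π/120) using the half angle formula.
cos(41π/120) = √((1 + cos 41π/60)/2) = 0.4772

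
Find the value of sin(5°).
sin(5°) = 0.08716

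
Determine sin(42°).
sin(42°) = 0.6691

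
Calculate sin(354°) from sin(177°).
sin(354°) = 2 sin 177° cos 177° = -0.1045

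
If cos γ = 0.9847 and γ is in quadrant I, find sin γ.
sin γ = 0.1743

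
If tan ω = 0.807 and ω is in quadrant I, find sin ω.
sin ω = 0.628 (using tan²ω + 1 = sec²ω)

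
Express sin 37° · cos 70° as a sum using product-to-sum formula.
sin 37° cos 70° = (1/2)[sin(37°+70°) + sin(37°-70°)]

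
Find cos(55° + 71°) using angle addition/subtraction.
cos(55° + 71°) = cos 55° cos 71° - sin 55° sin 71° = -0.5878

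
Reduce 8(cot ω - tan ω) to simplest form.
8(cot ω - tan ω) = 8(2 cot(2ω)) (using Double angle)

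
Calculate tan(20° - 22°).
tan(20° - 22°) = (tan 20° - tan 22°)/(1 + tan 20° tan 22°) = -0.03492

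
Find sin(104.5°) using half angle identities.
sin(104.5°) = √((1 - cos 209°)/2) = 0.9681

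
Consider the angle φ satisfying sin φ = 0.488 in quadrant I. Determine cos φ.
cos φ = √(1 - sin²φ) = 0.8728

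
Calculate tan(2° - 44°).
tan(2° - 44°) = (tan 2° - tan 44°)/(1 + tan 2° tan 44°) = -0.9004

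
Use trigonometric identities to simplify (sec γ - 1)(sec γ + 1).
(sec γ - 1)(sec γ + 1) = tan²γ (using Diff. of squares)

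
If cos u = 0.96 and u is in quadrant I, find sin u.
sin u = 0.28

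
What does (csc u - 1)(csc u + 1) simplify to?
(csc u - 1)(csc u + 1) = cot²u (using Diff. of squares)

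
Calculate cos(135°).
cos(135°) = -√2/2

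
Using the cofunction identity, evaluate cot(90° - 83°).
cot(90° - 83°) = tan(83°) = 8.144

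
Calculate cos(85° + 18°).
cos(85° + 18°) = cos 85° cos 18° - sin 85° sin 18° = -0.225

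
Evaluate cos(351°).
cos(351°) = 0.9877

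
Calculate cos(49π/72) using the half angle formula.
cos(49π/72) = -√((1 + cos 49π/36)/2) = -0.5373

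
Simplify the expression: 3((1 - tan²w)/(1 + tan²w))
3((1 - tan²w)/(1 + tan²w)) = 3(cos(2w)) (using Double angle)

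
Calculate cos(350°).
cos(350°) = 0.9848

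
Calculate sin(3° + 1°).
sin(3° + 1°) = sin 3° cos 1° + cos 3° sin 1° = 0.06976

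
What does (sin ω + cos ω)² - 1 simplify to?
(sin ω + cos ω)² - 1 = sin(2ω) (using Pythagorean + double angle)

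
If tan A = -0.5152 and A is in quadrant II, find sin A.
sin A = 0.458 (using tan²A + 1 = sec²A)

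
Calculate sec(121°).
sec(121°) = -1.942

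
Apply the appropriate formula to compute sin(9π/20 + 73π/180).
sin(9π/20 + 73π/180) = sin 9π/20 cos 73π/180 + cos 9π/20 sin 73π/180 = 0.4384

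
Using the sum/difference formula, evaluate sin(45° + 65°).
sin(45° + 65°) = sin 45° cos 65° + cos 45° sin 65° = 0.9397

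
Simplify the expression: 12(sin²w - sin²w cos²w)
12(sin²w - sin²w cos²w) = 12(sin⁴w) (using Factoring)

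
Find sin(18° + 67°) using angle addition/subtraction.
sin(18° + 67°) = sin 18° cos 67° + cos 18° sin 67° = 0.9962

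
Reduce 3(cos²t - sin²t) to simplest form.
3(cos²t - sin²t) = 3(cos(2t)) (using Double angle)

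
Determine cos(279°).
cos(279°) = 0.1564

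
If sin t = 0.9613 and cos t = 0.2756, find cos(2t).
cos(2t) = cos²t - sin²t = -0.8481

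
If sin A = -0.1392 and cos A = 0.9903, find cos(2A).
cos(2A) = cos²A - sin²A = 0.9613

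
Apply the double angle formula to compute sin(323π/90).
sin(323π/90) = 2 sin 323π/180 cos 323π/180 = -0.9613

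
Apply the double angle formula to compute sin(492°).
sin(492°) = 2 sin 246° cos 246° = 0.7431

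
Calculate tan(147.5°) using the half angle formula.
tan(147.5°) = sin 295° / (1 + cos 295°) = -0.6371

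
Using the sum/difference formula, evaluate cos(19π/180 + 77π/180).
cos(19π/180 + 77π/180) = cos 19π/180 cos 77π/180 - sin 19π/180 sin 77π/180 = -0.1045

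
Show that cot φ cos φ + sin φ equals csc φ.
LHS = cos²φ/sin φ + sin φ = (cos²φ + sin²φ)/sin φ = 1/sin φ = csc φ = RHS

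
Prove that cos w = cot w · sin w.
RHS = (cos w/sin w) · sin w = cos w = LHS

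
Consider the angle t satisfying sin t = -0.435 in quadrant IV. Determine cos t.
cos t = √(1 - sin²t) = 0.9004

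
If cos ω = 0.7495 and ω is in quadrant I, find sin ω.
sin ω = 0.662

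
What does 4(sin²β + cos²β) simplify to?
4(sin²β + cos²β) = 4 (using Pythagorean identity)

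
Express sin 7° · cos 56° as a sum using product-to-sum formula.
sin 7° cos 56° = (1/2)[sin(7°+56°) + sin(7°-56°)]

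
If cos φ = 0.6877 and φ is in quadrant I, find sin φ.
sin φ = 0.726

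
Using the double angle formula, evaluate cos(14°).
cos(14°) = cos²7° - sin²7° = 0.9703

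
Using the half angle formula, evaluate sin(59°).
sin(59°) = √((1 - cos 118°)/2) = 0.8572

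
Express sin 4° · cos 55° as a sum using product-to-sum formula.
sin 4° cos 55° = (1/2)[sin(4°+55°) + sin(4°-55°)]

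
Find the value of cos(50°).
cos(50°) = 0.6428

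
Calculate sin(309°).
sin(309°) = -0.7771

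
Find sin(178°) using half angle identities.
sin(178°) = √((1 - cos 356°)/2) = 0.0349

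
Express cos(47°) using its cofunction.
cos(47°) = sin(90° - 47°) = sin(43°)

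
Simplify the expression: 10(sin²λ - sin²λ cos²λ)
10(sin²λ - sin²λ cos²λ) = 10(sin⁴λ) (using Factoring)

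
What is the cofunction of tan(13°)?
tan(13°) = cot(90° - 13°) = cot(77°)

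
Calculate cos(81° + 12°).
cos(81° + 12°) = cos 81° cos 12° - sin 81° sin 12° = -0.05234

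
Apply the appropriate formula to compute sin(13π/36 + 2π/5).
sin(13π/36 + 2π/5) = sin 13π/36 cos 2π/5 + cos 13π/36 sin 2π/5 = 0.682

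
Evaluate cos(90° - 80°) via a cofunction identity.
cos(90° - 80°) = sin(80°) = 0.9848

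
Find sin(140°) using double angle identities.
sin(140°) = 2 sin 70° cos 70° = 0.6428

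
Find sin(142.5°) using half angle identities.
sin(142.5°) = √((1 - cos 285°)/2) = 0.6088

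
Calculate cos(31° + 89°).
cos(31° + 89°) = cos 31° cos 89° - sin 31° sin 89° = -1/2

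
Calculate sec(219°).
sec(219°) = -1.287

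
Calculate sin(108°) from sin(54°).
sin(108°) = 2 sin 54° cos 54° = 0.9511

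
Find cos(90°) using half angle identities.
cos(90°) = √((1 + cos 180°)/2) = 0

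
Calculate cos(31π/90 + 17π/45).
cos(31π/90 + 17π/45) = cos 31π/90 cos 17π/45 - sin 31π/90 sin 17π/45 = -0.6428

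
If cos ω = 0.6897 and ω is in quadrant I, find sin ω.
sin ω = 0.7241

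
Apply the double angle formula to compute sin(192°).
sin(192°) = 2 sin 96° cos 96° = -0.2079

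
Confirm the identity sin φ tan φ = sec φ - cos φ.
RHS = 1/cos φ - cos φ = (1 - cos²φ)/cos φ = sin²φ/cos φ = sin φ · (sin φ/cos φ) = sin φ tan φ = LHS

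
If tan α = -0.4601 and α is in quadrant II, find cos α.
cos α = -0.9085 (using tan²α + 1 = sec²α)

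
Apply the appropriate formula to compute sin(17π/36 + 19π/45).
sin(17π/36 + 19π/45) = sin 17π/36 cos 19π/45 + cos 17π/36 sin 19π/45 = 0.3256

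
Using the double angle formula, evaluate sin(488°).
sin(488°) = 2 sin 244° cos 244° = 0.788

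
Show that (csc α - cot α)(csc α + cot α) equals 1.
LHS = csc²α - cot²α = (1 + cot²α) - cot²α = 1 = RHS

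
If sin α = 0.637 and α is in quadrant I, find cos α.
cos α = 0.7709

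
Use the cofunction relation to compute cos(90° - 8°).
cos(90° - 8°) = sin(8°) = 0.1392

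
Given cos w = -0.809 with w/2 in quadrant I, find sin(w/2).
sin(w/2) = ±√((1 - cos w)/2); positive since w/2 ∈ QI, so sin(w/2) = 0.9511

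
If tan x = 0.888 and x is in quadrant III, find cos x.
cos x = -0.7477 (using tan²x + 1 = sec²x)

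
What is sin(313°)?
sin(313°) = -0.7314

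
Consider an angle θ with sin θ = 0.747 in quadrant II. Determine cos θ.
cos θ = ±√(1 - sin²θ) = -0.6648 (negative in QII)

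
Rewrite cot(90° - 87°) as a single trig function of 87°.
cot(90° - 87°) = tan(87°)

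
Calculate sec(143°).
sec(143°) = -1.252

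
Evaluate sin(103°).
sin(103°) = 0.9744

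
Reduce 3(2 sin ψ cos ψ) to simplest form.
3(2 sin ψ cos ψ) = 3(sin(2ψ)) (using Double angle)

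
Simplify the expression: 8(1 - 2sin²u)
8(1 - 2sin²u) = 8(cos(2u)) (using Double angle)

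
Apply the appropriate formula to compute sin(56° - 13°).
sin(56° - 13°) = sin 56° cos 13° - cos 56° sin 13° = 0.682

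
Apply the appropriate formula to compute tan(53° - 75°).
tan(53° - 75°) = (tan 53° - tan 75°)/(1 + tan 53° tan 75°) = -0.404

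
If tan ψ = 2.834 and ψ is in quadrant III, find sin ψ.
sin ψ = -0.943 (using tan²ψ + 1 = sec²ψ)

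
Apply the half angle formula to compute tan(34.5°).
tan(34.5°) = sin 69° / (1 + cos 69°) = 0.6873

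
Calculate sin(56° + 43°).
sin(56° + 43°) = sin 56° cos 43° + cos 56° sin 43° = 0.9877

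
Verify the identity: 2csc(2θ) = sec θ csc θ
LHS = 2/sin(2θ) = 2/(2 sin θ cos θ) = 1/(sin θ cos θ) = (1/cos θ)(1/sin θ) = sec θ csc θ = RHS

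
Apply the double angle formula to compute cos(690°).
cos(690°) = cos²345° - sin²345° = √3/2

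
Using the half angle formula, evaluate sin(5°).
sin(5°) = √((1 - cos 10°)/2) = 0.08716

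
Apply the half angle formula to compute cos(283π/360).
cos(283π/360) = -√((1 + cos 283π/180)/2) = -0.7826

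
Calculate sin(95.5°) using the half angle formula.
sin(95.5°) = √((1 - cos 191°)/2) = 0.9954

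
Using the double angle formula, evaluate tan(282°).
tan(282°) = 2 tan 141° / (1 - tan²141°) = -4.705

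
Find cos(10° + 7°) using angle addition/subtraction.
cos(10° + 7°) = cos 10° cos 7° - sin 10° sin 7° = 0.9563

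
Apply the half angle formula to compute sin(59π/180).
sin(59π/180) = √((1 - cos 59π/90)/2) = 0.8572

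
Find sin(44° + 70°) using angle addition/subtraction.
sin(44° + 70°) = sin 44° cos 70° + cos 44° sin 70° = 0.9135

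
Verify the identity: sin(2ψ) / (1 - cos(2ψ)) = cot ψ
LHS = 2 sin ψ cos ψ / (2sin²ψ) = cos ψ/sin ψ = cot ψ = RHS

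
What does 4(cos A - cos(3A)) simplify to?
4(cos A - cos(3A)) = 4(2 sin(2A) sin A) (using Sum-to-product)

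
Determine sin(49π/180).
sin(49π/180) = 0.7547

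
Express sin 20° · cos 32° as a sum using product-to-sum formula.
sin 20° cos 32° = (1/2)[sin(20°+32°) + sin(20°-32°)]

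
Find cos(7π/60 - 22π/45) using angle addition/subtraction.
cos(7π/60 - 22π/45) = cos 7π/60 cos 22π/45 + sin 7π/60 sin 22π/45 = 0.3907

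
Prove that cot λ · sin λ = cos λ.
LHS = (cos λ/sin λ) · sin λ = cos λ = RHS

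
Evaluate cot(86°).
cot(86°) = 0.06993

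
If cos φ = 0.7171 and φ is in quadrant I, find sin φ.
sin φ = 0.697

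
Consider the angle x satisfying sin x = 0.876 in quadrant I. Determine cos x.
cos x = √(1 - sin²x) = 0.4823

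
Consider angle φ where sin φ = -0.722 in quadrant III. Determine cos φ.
cos φ = ±√(1 - sin²φ) = -0.6919 (negative in QIII)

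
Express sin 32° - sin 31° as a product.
sin 32° - sin 31° = 2 cos(31.5°) sin(0.5°)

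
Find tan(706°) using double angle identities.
tan(706°) = 2 tan 353° / (1 - tan²353°) = -0.2493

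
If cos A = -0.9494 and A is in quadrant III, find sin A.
sin A = -0.3141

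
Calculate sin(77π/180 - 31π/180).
sin(77π/180 - 31π/180) = sin 77π/180 cos 31π/180 - cos 77π/180 sin 31π/180 = 0.7193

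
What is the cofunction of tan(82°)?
tan(82°) = cot(90° - 82°) = cot(8°)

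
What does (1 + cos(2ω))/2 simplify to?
(1 + cos(2ω))/2 = cos²ω (using Power reduction)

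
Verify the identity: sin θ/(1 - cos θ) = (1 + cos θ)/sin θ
LHS = sin θ(1 + cos θ) / ((1 - cos θ)(1 + cos θ)) = sin θ(1 + cos θ) / (1 - cos²θ) = sin θ(1 + cos θ) / sin²θ = (1 + cos θ)/sin θ = RHS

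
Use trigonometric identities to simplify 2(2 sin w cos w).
2(2 sin w cos w) = 2(sin(2w)) (using Double angle)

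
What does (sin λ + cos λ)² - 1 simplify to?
(sin λ + cos λ)² - 1 = sin(2λ) (using Pythagorean + double angle)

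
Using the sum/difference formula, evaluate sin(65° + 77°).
sin(65° + 77°) = sin 65° cos 77° + cos 65° sin 77° = 0.6157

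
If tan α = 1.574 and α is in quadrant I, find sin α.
sin α = 0.8441 (using tan²α + 1 = sec²α)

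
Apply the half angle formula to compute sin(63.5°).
sin(63.5°) = √((1 - cos 127°)/2) = 0.8949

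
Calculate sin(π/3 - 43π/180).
sin(π/3 - 43π/180) = sin π/3 cos 43π/180 - cos π/3 sin 43π/180 = 0.2924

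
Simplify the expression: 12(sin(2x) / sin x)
12(sin(2x) / sin x) = 12(2 cos x) (using Double angle)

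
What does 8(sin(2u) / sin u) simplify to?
8(sin(2u) / sin u) = 8(2 cos u) (using Double angle)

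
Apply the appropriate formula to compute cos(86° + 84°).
cos(86° + 84°) = cos 86° cos 84° - sin 86° sin 84° = -0.9848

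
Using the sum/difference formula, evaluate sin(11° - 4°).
sin(11° - 4°) = sin 11° cos 4° - cos 11° sin 4° = 0.1219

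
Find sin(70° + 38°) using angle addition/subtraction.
sin(70° + 38°) = sin 70° cos 38° + cos 70° sin 38° = 0.9511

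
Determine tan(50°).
tan(50°) = 1.192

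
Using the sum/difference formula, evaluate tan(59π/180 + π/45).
tan(59π/180 + π/45) = (tan 59π/180 + tan π/45)/(1 - tan 59π/180 tan π/45) = 1.963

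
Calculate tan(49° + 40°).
tan(49° + 40°) = (tan 49° + tan 40°)/(1 - tan 49° tan 40°) = 57.29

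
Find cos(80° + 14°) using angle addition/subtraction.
cos(80° + 14°) = cos 80° cos 14° - sin 80° sin 14° = -0.06976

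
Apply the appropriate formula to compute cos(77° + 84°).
cos(77° + 84°) = cos 77° cos 84° - sin 77° sin 84° = -0.9455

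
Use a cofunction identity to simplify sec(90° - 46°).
sec(90° - 46°) = csc(46°)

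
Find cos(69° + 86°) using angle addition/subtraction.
cos(69° + 86°) = cos 69° cos 86° - sin 69° sin 86° = -0.9063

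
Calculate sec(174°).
sec(174°) = -1.006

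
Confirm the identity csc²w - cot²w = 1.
LHS = 1/sin²w - cos²w/sin²w = (1 - cos²w)/sin²w = sin²w/sin²w = 1 = RHS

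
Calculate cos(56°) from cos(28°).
cos(56°) = cos²28° - sin²28° = 0.5592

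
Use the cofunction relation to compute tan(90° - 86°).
tan(90° - 86°) = cot(86°) = 0.06993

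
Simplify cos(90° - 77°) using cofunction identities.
cos(90° - 77°) = sin(77°)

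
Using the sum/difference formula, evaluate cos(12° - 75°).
cos(12° - 75°) = cos 12° cos 75° + sin 12° sin 75° = 0.454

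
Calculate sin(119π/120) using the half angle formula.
sin(119π/120) = √((1 - cos 119π/60)/2) = 0.02618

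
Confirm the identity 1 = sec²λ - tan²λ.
RHS = 1/cos²λ - sin²λ/cos²λ = (1 - sin²λ)/cos²λ = cos²λ/cos²λ = 1 = LHS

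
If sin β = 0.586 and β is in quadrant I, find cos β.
cos β = 0.8103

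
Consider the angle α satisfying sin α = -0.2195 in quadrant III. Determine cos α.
cos α = ±√(1 - sin²α) = -0.9756 (negative in QIII)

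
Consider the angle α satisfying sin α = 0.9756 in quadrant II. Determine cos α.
cos α = ±√(1 - sin²α) = -0.2196 (negative in QII)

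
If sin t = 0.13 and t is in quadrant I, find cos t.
cos t = 0.9915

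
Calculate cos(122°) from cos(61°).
cos(122°) = 2cos²61° - 1 = -0.5299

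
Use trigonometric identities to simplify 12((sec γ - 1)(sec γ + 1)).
12((sec γ - 1)(sec γ + 1)) = 12(tan²γ) (using Diff. of squares)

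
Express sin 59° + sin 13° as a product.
sin 59° + sin 13° = 2 sin(36°) cos(23°)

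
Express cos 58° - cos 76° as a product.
cos 58° - cos 76° = -2 sin(67°) sin(-9°)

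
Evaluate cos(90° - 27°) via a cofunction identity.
cos(90° - 27°) = sin(27°) = 0.454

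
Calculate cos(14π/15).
cos(14π/15) = -0.9781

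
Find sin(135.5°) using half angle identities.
sin(135.5°) = √((1 - cos 271°)/2) = 0.7009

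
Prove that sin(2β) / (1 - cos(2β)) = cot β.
LHS = 2 sin β cos β / (2sin²β) = cos β/sin β = cot β = RHS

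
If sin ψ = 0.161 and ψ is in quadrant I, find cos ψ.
cos ψ = 0.987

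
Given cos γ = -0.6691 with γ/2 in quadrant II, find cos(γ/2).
cos(γ/2) = ±√((1 + cos γ)/2); negative since γ/2 ∈ QII, so cos(γ/2) = -0.4068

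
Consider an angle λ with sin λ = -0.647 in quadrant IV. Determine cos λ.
cos λ = √(1 - sin²λ) = 0.7625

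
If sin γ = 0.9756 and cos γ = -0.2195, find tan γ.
tan γ = sin γ / cos γ = -4.445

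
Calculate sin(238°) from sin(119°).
sin(238°) = 2 sin 119° cos 119° = -0.848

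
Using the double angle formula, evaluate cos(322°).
cos(322°) = cos²161° - sin²161° = 0.788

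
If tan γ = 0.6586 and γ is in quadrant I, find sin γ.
sin γ = 0.55 (using tan²γ + 1 = sec²γ)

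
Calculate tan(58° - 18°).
tan(58° - 18°) = (tan 58° - tan 18°)/(1 + tan 58° tan 18°) = 0.8391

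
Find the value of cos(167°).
cos(167°) = -0.9744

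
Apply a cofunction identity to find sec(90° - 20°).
sec(90° - 20°) = csc(20°) = 2.924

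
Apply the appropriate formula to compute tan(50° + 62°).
tan(50° + 62°) = (tan 50° + tan 62°)/(1 - tan 50° tan 62°) = -2.475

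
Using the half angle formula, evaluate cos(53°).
cos(53°) = √((1 + cos 106°)/2) = 0.6018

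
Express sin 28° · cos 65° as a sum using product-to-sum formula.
sin 28° cos 65° = (1/2)[sin(28°+65°) + sin(28°-65°)]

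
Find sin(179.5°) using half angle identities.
sin(179.5°) = √((1 - cos 359°)/2) = 0.008727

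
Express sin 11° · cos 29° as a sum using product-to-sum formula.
sin 11° cos 29° = (1/2)[sin(11°+29°) + sin(11°-29°)]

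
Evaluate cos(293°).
cos(293°) = 0.3907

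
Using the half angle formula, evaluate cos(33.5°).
cos(33.5°) = √((1 + cos 67°)/2) = 0.8339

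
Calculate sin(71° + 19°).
sin(71° + 19°) = sin 71° cos 19° + cos 71° sin 19° = 1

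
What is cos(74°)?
cos(74°) = 0.2756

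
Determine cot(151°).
cot(151°) = -1.804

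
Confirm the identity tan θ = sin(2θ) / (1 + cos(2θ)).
RHS = 2 sin θ cos θ / (2cos²θ) = sin θ/cos θ = tan θ = LHS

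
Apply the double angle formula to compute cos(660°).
cos(660°) = cos²330° - sin²330° = 1/2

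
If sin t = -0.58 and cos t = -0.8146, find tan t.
tan t = sin t / cos t = 0.712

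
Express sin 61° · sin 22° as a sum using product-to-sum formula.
sin 61° sin 22° = (1/2)[cos(61°-22°) - cos(61°+22°)]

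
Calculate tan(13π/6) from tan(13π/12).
tan(13π/6) = 2 tan 13π/12 / (1 - tan²13π/12) = √3/3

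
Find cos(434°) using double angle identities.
cos(434°) = cos²217° - sin²217° = 0.2756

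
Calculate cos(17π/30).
cos(17π/30) = -0.2079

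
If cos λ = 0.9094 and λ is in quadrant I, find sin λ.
sin λ = 0.4159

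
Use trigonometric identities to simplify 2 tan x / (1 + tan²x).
2 tan x / (1 + tan²x) = sin(2x) (using Double angle)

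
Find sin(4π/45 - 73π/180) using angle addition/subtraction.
sin(4π/45 - 73π/180) = sin 4π/45 cos 73π/180 - cos 4π/45 sin 73π/180 = -0.8387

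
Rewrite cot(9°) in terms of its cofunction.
cot(9°) = tan(90° - 9°) = tan(81°)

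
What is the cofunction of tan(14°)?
tan(14°) = cot(90° - 14°) = cot(76°)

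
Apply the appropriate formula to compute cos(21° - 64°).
cos(21° - 64°) = cos 21° cos 64° + sin 21° sin 64° = 0.7314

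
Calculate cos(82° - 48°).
cos(82° - 48°) = cos 82° cos 48° + sin 82° sin 48° = 0.829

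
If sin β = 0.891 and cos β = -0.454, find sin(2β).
sin(2β) = 2 sin β cos β = -0.809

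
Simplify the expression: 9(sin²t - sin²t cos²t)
9(sin²t - sin²t cos²t) = 9(sin⁴t) (using Factoring)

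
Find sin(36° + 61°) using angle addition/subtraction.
sin(36° + 61°) = sin 36° cos 61° + cos 36° sin 61° = 0.9925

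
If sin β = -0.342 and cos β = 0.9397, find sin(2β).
sin(2β) = 2 sin β cos β = -0.6428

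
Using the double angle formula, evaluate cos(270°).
cos(270°) = 1 - 2sin²135° = 0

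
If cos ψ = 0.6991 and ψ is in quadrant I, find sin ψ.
sin ψ = 0.715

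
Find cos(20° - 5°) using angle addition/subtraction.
cos(20° - 5°) = cos 20° cos 5° + sin 20° sin 5° = (√6+√2)/4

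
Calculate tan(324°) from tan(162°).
tan(324°) = 2 tan 162° / (1 - tan²162°) = -0.7265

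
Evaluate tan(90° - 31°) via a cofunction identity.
tan(90° - 31°) = cot(31°) = 1.664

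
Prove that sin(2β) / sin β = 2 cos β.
LHS = 2 sin β cos β / sin β = 2 cos β = RHS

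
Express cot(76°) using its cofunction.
cot(76°) = tan(90° - 76°) = tan(14°)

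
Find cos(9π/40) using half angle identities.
cos(9π/40) = √((1 + cos 9π/20)/2) = 0.7604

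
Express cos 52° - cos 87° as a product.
cos 52° - cos 87° = -2 sin(69.5°) sin(-17.5°)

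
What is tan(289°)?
tan(289°) = -2.904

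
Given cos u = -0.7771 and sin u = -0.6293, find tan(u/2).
tan(u/2) = sin u / (1 + cos u) = -2.823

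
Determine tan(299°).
tan(299°) = -1.804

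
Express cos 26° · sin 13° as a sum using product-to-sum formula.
cos 26° sin 13° = (1/2)[sin(26°+13°) - sin(26°-13°)]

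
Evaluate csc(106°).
csc(106°) = 1.04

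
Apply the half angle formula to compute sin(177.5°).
sin(177.5°) = √((1 - cos 355°)/2) = 0.04362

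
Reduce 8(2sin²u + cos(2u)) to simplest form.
8(2sin²u + cos(2u)) = 8 (using Double angle)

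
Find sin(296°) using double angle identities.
sin(296°) = 2 sin 148° cos 148° = -0.8988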